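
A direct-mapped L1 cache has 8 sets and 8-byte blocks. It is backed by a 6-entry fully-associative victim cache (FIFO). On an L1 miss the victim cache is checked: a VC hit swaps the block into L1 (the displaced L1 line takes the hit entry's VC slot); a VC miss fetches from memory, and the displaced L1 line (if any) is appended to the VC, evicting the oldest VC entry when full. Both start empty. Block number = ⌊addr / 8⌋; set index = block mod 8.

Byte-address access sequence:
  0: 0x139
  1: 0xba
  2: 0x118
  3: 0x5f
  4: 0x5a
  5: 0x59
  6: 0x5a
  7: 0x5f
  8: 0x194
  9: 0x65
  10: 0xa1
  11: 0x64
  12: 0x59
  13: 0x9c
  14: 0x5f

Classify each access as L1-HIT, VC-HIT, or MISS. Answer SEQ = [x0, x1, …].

#0 0x139→b39/s7 MISS; vc=[]
#1 0xba→b23/s7 MISS; vc=[39]
#2 0x118→b35/s3 MISS; vc=[39]
#3 0x5f→b11/s3 MISS; vc=[39,35]
#4 0x5a→b11/s3 L1-HIT; vc=[39,35]
#5 0x59→b11/s3 L1-HIT; vc=[39,35]
#6 0x5a→b11/s3 L1-HIT; vc=[39,35]
#7 0x5f→b11/s3 L1-HIT; vc=[39,35]
#8 0x194→b50/s2 MISS; vc=[39,35]
#9 0x65→b12/s4 MISS; vc=[39,35]
#10 0xa1→b20/s4 MISS; vc=[39,35,12]
#11 0x64→b12/s4 VC-HIT; vc=[39,35,20]
#12 0x59→b11/s3 L1-HIT; vc=[39,35,20]
#13 0x9c→b19/s3 MISS; vc=[39,35,20,11]
#14 0x5f→b11/s3 VC-HIT; vc=[39,35,20,19]

SEQ = [MISS, MISS, MISS, MISS, L1-HIT, L1-HIT, L1-HIT, L1-HIT, MISS, MISS, MISS, VC-HIT, L1-HIT, MISS, VC-HIT]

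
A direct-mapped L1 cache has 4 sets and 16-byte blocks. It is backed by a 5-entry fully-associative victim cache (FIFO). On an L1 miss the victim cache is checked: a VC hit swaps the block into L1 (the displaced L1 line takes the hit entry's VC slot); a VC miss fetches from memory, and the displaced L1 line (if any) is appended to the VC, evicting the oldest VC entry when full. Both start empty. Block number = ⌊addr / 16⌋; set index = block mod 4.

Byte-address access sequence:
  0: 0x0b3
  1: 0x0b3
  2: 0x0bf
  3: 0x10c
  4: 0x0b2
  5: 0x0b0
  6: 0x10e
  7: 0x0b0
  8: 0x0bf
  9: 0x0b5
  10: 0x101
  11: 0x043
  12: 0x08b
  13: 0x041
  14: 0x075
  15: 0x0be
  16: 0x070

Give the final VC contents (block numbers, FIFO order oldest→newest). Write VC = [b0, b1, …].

VC = [16, 8, 11]

#0 0xb3→b11/s3 MISS; vc=[]
#1 0xb3→b11/s3 L1-HIT; vc=[]
#2 0xbf→b11/s3 L1-HIT; vc=[]
#3 0x10c→b16/s0 MISS; vc=[]
#4 0xb2→b11/s3 L1-HIT; vc=[]
#5 0xb0→b11/s3 L1-HIT; vc=[]
#6 0x10e→b16/s0 L1-HIT; vc=[]
#7 0xb0→b11/s3 L1-HIT; vc=[]
#8 0xbf→b11/s3 L1-HIT; vc=[]
#9 0xb5→b11/s3 L1-HIT; vc=[]
#10 0x101→b16/s0 L1-HIT; vc=[]
#11 0x43→b4/s0 MISS; vc=[16]
#12 0x8b→b8/s0 MISS; vc=[16,4]
#13 0x41→b4/s0 VC-HIT; vc=[16,8]
#14 0x75→b7/s3 MISS; vc=[16,8,11]
#15 0xbe→b11/s3 VC-HIT; vc=[16,8,7]
#16 0x70→b7/s3 VC-HIT; vc=[16,8,11]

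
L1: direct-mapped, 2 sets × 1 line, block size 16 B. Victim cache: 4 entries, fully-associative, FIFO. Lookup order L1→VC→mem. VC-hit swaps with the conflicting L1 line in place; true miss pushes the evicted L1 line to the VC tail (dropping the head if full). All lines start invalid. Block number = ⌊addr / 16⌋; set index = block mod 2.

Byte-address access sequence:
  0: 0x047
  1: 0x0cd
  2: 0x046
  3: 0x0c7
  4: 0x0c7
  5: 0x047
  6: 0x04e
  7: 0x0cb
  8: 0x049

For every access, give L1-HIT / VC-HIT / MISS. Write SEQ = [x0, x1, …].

  [0] addr=0x47 blk=4 s=0: MISS | VC []
  [1] addr=0xcd blk=12 s=0: MISS | VC [4]
  [2] addr=0x46 blk=4 s=0: VC-HIT | VC [12]
  [3] addr=0xc7 blk=12 s=0: VC-HIT | VC [4]
  [4] addr=0xc7 blk=12 s=0: L1-HIT | VC [4]
  [5] addr=0x47 blk=4 s=0: VC-HIT | VC [12]
  [6] addr=0x4e blk=4 s=0: L1-HIT | VC [12]
  [7] addr=0xcb blk=12 s=0: VC-HIT | VC [4]
  [8] addr=0x49 blk=4 s=0: VC-HIT | VC [12]

SEQ = [MISS, MISS, VC-HIT, VC-HIT, L1-HIT, VC-HIT, L1-HIT, VC-HIT, VC-HIT]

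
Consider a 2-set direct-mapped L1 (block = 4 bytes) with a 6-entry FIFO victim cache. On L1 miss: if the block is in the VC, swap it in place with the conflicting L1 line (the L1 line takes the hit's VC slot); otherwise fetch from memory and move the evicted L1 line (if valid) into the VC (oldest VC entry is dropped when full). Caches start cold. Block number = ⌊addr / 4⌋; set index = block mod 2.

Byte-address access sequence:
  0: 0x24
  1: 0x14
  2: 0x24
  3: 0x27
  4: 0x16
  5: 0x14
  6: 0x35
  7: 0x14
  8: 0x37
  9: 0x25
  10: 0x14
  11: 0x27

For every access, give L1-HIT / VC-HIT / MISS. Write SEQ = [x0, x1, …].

SEQ = [MISS, MISS, VC-HIT, L1-HIT, VC-HIT, L1-HIT, MISS, VC-HIT, VC-HIT, VC-HIT, VC-HIT, VC-HIT]

  [0] addr=0x24 blk=9 s=1: MISS | VC []
  [1] addr=0x14 blk=5 s=1: MISS | VC [9]
  [2] addr=0x24 blk=9 s=1: VC-HIT | VC [5]
  [3] addr=0x27 blk=9 s=1: L1-HIT | VC [5]
  [4] addr=0x16 blk=5 s=1: VC-HIT | VC [9]
  [5] addr=0x14 blk=5 s=1: L1-HIT | VC [9]
  [6] addr=0x35 blk=13 s=1: MISS | VC [9, 5]
  [7] addr=0x14 blk=5 s=1: VC-HIT | VC [9, 13]
  [8] addr=0x37 blk=13 s=1: VC-HIT | VC [9, 5]
  [9] addr=0x25 blk=9 s=1: VC-HIT | VC [13, 5]
  [10] addr=0x14 blk=5 s=1: VC-HIT | VC [13, 9]
  [11] addr=0x27 blk=9 s=1: VC-HIT | VC [13, 5]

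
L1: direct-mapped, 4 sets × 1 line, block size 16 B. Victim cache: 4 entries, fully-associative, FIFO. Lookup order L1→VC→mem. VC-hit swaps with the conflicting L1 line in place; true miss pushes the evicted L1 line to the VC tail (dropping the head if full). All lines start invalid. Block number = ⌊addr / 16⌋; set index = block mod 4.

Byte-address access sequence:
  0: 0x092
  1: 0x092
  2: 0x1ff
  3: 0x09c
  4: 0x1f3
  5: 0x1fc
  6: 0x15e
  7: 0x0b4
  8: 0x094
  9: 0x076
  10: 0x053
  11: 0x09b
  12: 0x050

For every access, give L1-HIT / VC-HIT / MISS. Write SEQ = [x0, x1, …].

SEQ = [MISS, L1-HIT, MISS, L1-HIT, L1-HIT, L1-HIT, MISS, MISS, VC-HIT, MISS, MISS, VC-HIT, VC-HIT]

#0 0x92→b9/s1 MISS; vc=[]
#1 0x92→b9/s1 L1-HIT; vc=[]
#2 0x1ff→b31/s3 MISS; vc=[]
#3 0x9c→b9/s1 L1-HIT; vc=[]
#4 0x1f3→b31/s3 L1-HIT; vc=[]
#5 0x1fc→b31/s3 L1-HIT; vc=[]
#6 0x15e→b21/s1 MISS; vc=[9]
#7 0xb4→b11/s3 MISS; vc=[9,31]
#8 0x94→b9/s1 VC-HIT; vc=[21,31]
#9 0x76→b7/s3 MISS; vc=[21,31,11]
#10 0x53→b5/s1 MISS; vc=[21,31,11,9]
#11 0x9b→b9/s1 VC-HIT; vc=[21,31,11,5]
#12 0x50→b5/s1 VC-HIT; vc=[21,31,11,9]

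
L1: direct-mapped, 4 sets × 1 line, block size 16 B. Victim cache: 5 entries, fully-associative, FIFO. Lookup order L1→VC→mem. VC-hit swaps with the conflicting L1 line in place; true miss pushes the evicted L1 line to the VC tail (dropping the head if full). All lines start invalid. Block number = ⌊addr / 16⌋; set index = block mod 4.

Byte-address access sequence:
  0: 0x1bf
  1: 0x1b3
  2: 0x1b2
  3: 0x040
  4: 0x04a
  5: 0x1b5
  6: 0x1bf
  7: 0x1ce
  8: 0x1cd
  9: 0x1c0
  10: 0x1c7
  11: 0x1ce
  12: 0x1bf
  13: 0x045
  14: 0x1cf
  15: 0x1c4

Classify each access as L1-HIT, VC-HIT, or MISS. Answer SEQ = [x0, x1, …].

0: 0x1bf (blk 27, set 3) → MISS  vc=[]
1: 0x1b3 (blk 27, set 3) → L1-HIT  vc=[]
2: 0x1b2 (blk 27, set 3) → L1-HIT  vc=[]
3: 0x40 (blk 4, set 0) → MISS  vc=[]
4: 0x4a (blk 4, set 0) → L1-HIT  vc=[]
5: 0x1b5 (blk 27, set 3) → L1-HIT  vc=[]
6: 0x1bf (blk 27, set 3) → L1-HIT  vc=[]
7: 0x1ce (blk 28, set 0) → MISS  vc=[4]
8: 0x1cd (blk 28, set 0) → L1-HIT  vc=[4]
9: 0x1c0 (blk 28, set 0) → L1-HIT  vc=[4]
10: 0x1c7 (blk 28, set 0) → L1-HIT  vc=[4]
11: 0x1ce (blk 28, set 0) → L1-HIT  vc=[4]
12: 0x1bf (blk 27, set 3) → L1-HIT  vc=[4]
13: 0x45 (blk 4, set 0) → VC-HIT  vc=[28]
14: 0x1cf (blk 28, set 0) → VC-HIT  vc=[4]
15: 0x1c4 (blk 28, set 0) → L1-HIT  vc=[4]

SEQ = [MISS, L1-HIT, L1-HIT, MISS, L1-HIT, L1-HIT, L1-HIT, MISS, L1-HIT, L1-HIT, L1-HIT, L1-HIT, L1-HIT, VC-HIT, VC-HIT, L1-HIT]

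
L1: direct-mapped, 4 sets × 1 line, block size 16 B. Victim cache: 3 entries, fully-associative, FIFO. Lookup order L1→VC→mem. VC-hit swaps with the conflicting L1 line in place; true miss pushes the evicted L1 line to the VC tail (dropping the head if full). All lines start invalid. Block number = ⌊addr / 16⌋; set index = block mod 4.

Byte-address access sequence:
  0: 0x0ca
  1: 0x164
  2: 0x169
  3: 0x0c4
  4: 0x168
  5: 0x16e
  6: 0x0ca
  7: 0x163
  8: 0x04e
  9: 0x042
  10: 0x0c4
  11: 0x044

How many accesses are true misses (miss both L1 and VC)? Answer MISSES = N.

MISSES = 3

0: 0xca (blk 12, set 0) → MISS  vc=[]
1: 0x164 (blk 22, set 2) → MISS  vc=[]
2: 0x169 (blk 22, set 2) → L1-HIT  vc=[]
3: 0xc4 (blk 12, set 0) → L1-HIT  vc=[]
4: 0x168 (blk 22, set 2) → L1-HIT  vc=[]
5: 0x16e (blk 22, set 2) → L1-HIT  vc=[]
6: 0xca (blk 12, set 0) → L1-HIT  vc=[]
7: 0x163 (blk 22, set 2) → L1-HIT  vc=[]
8: 0x4e (blk 4, set 0) → MISS  vc=[12]
9: 0x42 (blk 4, set 0) → L1-HIT  vc=[12]
10: 0xc4 (blk 12, set 0) → VC-HIT  vc=[4]
11: 0x44 (blk 4, set 0) → VC-HIT  vc=[12]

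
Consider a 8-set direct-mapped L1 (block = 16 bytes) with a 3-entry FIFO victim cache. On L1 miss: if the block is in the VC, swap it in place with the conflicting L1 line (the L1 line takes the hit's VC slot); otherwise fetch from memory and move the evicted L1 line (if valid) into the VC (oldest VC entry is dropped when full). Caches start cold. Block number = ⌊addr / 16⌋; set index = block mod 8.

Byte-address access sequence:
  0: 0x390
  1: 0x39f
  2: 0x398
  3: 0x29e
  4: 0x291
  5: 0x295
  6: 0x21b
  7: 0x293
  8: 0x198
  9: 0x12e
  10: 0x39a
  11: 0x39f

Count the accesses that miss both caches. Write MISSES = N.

MISSES = 5

  [0] addr=0x390 blk=57 s=1: MISS | VC []
  [1] addr=0x39f blk=57 s=1: L1-HIT | VC []
  [2] addr=0x398 blk=57 s=1: L1-HIT | VC []
  [3] addr=0x29e blk=41 s=1: MISS | VC [57]
  [4] addr=0x291 blk=41 s=1: L1-HIT | VC [57]
  [5] addr=0x295 blk=41 s=1: L1-HIT | VC [57]
  [6] addr=0x21b blk=33 s=1: MISS | VC [57, 41]
  [7] addr=0x293 blk=41 s=1: VC-HIT | VC [57, 33]
  [8] addr=0x198 blk=25 s=1: MISS | VC [57, 33, 41]
  [9] addr=0x12e blk=18 s=2: MISS | VC [57, 33, 41]
  [10] addr=0x39a blk=57 s=1: VC-HIT | VC [25, 33, 41]
  [11] addr=0x39f blk=57 s=1: L1-HIT | VC [25, 33, 41]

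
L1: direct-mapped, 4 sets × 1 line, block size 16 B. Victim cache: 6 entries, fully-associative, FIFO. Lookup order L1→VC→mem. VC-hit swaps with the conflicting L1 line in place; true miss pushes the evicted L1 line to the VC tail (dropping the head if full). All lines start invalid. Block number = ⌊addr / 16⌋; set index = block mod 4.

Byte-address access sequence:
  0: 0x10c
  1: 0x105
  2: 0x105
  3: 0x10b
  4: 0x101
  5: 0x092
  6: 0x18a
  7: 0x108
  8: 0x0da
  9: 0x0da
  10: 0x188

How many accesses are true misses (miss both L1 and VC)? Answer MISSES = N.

#0 0x10c→b16/s0 MISS; vc=[]
#1 0x105→b16/s0 L1-HIT; vc=[]
#2 0x105→b16/s0 L1-HIT; vc=[]
#3 0x10b→b16/s0 L1-HIT; vc=[]
#4 0x101→b16/s0 L1-HIT; vc=[]
#5 0x92→b9/s1 MISS; vc=[]
#6 0x18a→b24/s0 MISS; vc=[16]
#7 0x108→b16/s0 VC-HIT; vc=[24]
#8 0xda→b13/s1 MISS; vc=[24,9]
#9 0xda→b13/s1 L1-HIT; vc=[24,9]
#10 0x188→b24/s0 VC-HIT; vc=[16,9]

MISSES = 4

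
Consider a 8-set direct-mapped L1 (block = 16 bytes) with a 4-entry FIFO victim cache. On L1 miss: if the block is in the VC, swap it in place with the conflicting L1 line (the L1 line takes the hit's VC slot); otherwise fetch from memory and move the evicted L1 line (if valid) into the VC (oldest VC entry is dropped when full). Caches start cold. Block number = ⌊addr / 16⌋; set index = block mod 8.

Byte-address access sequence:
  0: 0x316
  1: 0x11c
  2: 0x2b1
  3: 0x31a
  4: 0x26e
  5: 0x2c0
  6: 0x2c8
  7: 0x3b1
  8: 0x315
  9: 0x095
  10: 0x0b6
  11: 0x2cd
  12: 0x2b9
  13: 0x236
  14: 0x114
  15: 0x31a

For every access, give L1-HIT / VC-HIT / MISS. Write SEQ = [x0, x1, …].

SEQ = [MISS, MISS, MISS, VC-HIT, MISS, MISS, L1-HIT, MISS, L1-HIT, MISS, MISS, L1-HIT, VC-HIT, MISS, MISS, VC-HIT]

  [0] addr=0x316 blk=49 s=1: MISS | VC []
  [1] addr=0x11c blk=17 s=1: MISS | VC [49]
  [2] addr=0x2b1 blk=43 s=3: MISS | VC [49]
  [3] addr=0x31a blk=49 s=1: VC-HIT | VC [17]
  [4] addr=0x26e blk=38 s=6: MISS | VC [17]
  [5] addr=0x2c0 blk=44 s=4: MISS | VC [17]
  [6] addr=0x2c8 blk=44 s=4: L1-HIT | VC [17]
  [7] addr=0x3b1 blk=59 s=3: MISS | VC [17, 43]
  [8] addr=0x315 blk=49 s=1: L1-HIT | VC [17, 43]
  [9] addr=0x95 blk=9 s=1: MISS | VC [17, 43, 49]
  [10] addr=0xb6 blk=11 s=3: MISS | VC [17, 43, 49, 59]
  [11] addr=0x2cd blk=44 s=4: L1-HIT | VC [17, 43, 49, 59]
  [12] addr=0x2b9 blk=43 s=3: VC-HIT | VC [17, 11, 49, 59]
  [13] addr=0x236 blk=35 s=3: MISS | VC [11, 49, 59, 43]
  [14] addr=0x114 blk=17 s=1: MISS | VC [49, 59, 43, 9]
  [15] addr=0x31a blk=49 s=1: VC-HIT | VC [17, 59, 43, 9]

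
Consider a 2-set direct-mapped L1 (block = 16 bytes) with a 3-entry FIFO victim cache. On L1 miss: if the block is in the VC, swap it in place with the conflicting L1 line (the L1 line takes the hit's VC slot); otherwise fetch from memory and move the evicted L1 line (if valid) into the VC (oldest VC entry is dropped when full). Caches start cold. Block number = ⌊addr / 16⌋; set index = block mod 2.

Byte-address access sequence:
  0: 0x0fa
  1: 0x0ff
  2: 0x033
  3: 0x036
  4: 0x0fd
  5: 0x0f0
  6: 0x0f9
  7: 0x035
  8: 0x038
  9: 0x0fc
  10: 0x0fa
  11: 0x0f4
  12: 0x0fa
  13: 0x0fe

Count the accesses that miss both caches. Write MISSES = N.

  [0] addr=0xfa blk=15 s=1: MISS | VC []
  [1] addr=0xff blk=15 s=1: L1-HIT | VC []
  [2] addr=0x33 blk=3 s=1: MISS | VC [15]
  [3] addr=0x36 blk=3 s=1: L1-HIT | VC [15]
  [4] addr=0xfd blk=15 s=1: VC-HIT | VC [3]
  [5] addr=0xf0 blk=15 s=1: L1-HIT | VC [3]
  [6] addr=0xf9 blk=15 s=1: L1-HIT | VC [3]
  [7] addr=0x35 blk=3 s=1: VC-HIT | VC [15]
  [8] addr=0x38 blk=3 s=1: L1-HIT | VC [15]
  [9] addr=0xfc blk=15 s=1: VC-HIT | VC [3]
  [10] addr=0xfa blk=15 s=1: L1-HIT | VC [3]
  [11] addr=0xf4 blk=15 s=1: L1-HIT | VC [3]
  [12] addr=0xfa blk=15 s=1: L1-HIT | VC [3]
  [13] addr=0xfe blk=15 s=1: L1-HIT | VC [3]

MISSES = 2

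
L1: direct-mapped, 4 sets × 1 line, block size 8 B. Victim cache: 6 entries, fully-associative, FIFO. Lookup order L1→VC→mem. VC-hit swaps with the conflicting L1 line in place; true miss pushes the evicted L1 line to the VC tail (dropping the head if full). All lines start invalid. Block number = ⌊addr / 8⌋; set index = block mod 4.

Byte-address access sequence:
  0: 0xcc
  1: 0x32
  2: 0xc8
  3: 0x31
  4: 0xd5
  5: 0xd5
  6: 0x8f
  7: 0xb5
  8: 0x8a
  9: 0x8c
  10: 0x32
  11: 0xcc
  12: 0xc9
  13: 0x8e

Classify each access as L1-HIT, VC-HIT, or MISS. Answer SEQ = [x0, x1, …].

0: 0xcc (blk 25, set 1) → MISS  vc=[]
1: 0x32 (blk 6, set 2) → MISS  vc=[]
2: 0xc8 (blk 25, set 1) → L1-HIT  vc=[]
3: 0x31 (blk 6, set 2) → L1-HIT  vc=[]
4: 0xd5 (blk 26, set 2) → MISS  vc=[6]
5: 0xd5 (blk 26, set 2) → L1-HIT  vc=[6]
6: 0x8f (blk 17, set 1) → MISS  vc=[6, 25]
7: 0xb5 (blk 22, set 2) → MISS  vc=[6, 25, 26]
8: 0x8a (blk 17, set 1) → L1-HIT  vc=[6, 25, 26]
9: 0x8c (blk 17, set 1) → L1-HIT  vc=[6, 25, 26]
10: 0x32 (blk 6, set 2) → VC-HIT  vc=[22, 25, 26]
11: 0xcc (blk 25, set 1) → VC-HIT  vc=[22, 17, 26]
12: 0xc9 (blk 25, set 1) → L1-HIT  vc=[22, 17, 26]
13: 0x8e (blk 17, set 1) → VC-HIT  vc=[22, 25, 26]

SEQ = [MISS, MISS, L1-HIT, L1-HIT, MISS, L1-HIT, MISS, MISS, L1-HIT, L1-HIT, VC-HIT, VC-HIT, L1-HIT, VC-HIT]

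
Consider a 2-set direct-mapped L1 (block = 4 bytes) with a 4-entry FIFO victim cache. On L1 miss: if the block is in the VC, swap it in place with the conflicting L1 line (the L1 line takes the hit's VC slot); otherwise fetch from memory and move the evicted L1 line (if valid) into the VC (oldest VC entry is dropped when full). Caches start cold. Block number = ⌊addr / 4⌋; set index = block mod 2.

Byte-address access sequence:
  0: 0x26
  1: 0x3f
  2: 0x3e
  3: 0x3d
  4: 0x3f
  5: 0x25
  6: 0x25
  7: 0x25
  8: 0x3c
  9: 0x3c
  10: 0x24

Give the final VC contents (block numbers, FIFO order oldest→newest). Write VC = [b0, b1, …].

  [0] addr=0x26 blk=9 s=1: MISS | VC []
  [1] addr=0x3f blk=15 s=1: MISS | VC [9]
  [2] addr=0x3e blk=15 s=1: L1-HIT | VC [9]
  [3] addr=0x3d blk=15 s=1: L1-HIT | VC [9]
  [4] addr=0x3f blk=15 s=1: L1-HIT | VC [9]
  [5] addr=0x25 blk=9 s=1: VC-HIT | VC [15]
  [6] addr=0x25 blk=9 s=1: L1-HIT | VC [15]
  [7] addr=0x25 blk=9 s=1: L1-HIT | VC [15]
  [8] addr=0x3c blk=15 s=1: VC-HIT | VC [9]
  [9] addr=0x3c blk=15 s=1: L1-HIT | VC [9]
  [10] addr=0x24 blk=9 s=1: VC-HIT | VC [15]

VC = [15]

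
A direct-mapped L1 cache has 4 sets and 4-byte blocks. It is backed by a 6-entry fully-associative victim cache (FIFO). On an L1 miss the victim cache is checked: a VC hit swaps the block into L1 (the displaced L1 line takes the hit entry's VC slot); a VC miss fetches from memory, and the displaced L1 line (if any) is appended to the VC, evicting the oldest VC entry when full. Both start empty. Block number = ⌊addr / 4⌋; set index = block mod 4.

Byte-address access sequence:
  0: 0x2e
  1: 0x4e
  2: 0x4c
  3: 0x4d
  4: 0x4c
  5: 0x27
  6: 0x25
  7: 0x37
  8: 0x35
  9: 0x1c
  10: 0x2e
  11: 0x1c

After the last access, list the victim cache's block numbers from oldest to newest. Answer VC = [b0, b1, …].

VC = [11, 9, 19]

  [0] addr=0x2e blk=11 s=3: MISS | VC []
  [1] addr=0x4e blk=19 s=3: MISS | VC [11]
  [2] addr=0x4c blk=19 s=3: L1-HIT | VC [11]
  [3] addr=0x4d blk=19 s=3: L1-HIT | VC [11]
  [4] addr=0x4c blk=19 s=3: L1-HIT | VC [11]
  [5] addr=0x27 blk=9 s=1: MISS | VC [11]
  [6] addr=0x25 blk=9 s=1: L1-HIT | VC [11]
  [7] addr=0x37 blk=13 s=1: MISS | VC [11, 9]
  [8] addr=0x35 blk=13 s=1: L1-HIT | VC [11, 9]
  [9] addr=0x1c blk=7 s=3: MISS | VC [11, 9, 19]
  [10] addr=0x2e blk=11 s=3: VC-HIT | VC [7, 9, 19]
  [11] addr=0x1c blk=7 s=3: VC-HIT | VC [11, 9, 19]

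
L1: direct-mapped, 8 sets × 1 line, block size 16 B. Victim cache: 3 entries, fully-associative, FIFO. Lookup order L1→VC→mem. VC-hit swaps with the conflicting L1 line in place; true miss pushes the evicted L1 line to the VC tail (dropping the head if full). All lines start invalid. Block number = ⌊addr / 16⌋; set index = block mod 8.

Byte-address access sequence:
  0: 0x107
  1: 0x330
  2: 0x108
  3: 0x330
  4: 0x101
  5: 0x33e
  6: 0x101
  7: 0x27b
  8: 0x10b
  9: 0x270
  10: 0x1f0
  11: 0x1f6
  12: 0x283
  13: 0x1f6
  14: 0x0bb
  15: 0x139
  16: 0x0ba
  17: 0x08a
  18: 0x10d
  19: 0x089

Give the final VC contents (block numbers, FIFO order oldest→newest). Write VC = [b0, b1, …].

VC = [19, 40, 16]

0: 0x107 (blk 16, set 0) → MISS  vc=[]
1: 0x330 (blk 51, set 3) → MISS  vc=[]
2: 0x108 (blk 16, set 0) → L1-HIT  vc=[]
3: 0x330 (blk 51, set 3) → L1-HIT  vc=[]
4: 0x101 (blk 16, set 0) → L1-HIT  vc=[]
5: 0x33e (blk 51, set 3) → L1-HIT  vc=[]
6: 0x101 (blk 16, set 0) → L1-HIT  vc=[]
7: 0x27b (blk 39, set 7) → MISS  vc=[]
8: 0x10b (blk 16, set 0) → L1-HIT  vc=[]
9: 0x270 (blk 39, set 7) → L1-HIT  vc=[]
10: 0x1f0 (blk 31, set 7) → MISS  vc=[39]
11: 0x1f6 (blk 31, set 7) → L1-HIT  vc=[39]
12: 0x283 (blk 40, set 0) → MISS  vc=[39, 16]
13: 0x1f6 (blk 31, set 7) → L1-HIT  vc=[39, 16]
14: 0xbb (blk 11, set 3) → MISS  vc=[39, 16, 51]
15: 0x139 (blk 19, set 3) → MISS  vc=[16, 51, 11]
16: 0xba (blk 11, set 3) → VC-HIT  vc=[16, 51, 19]
17: 0x8a (blk 8, set 0) → MISS  vc=[51, 19, 40]
18: 0x10d (blk 16, set 0) → MISS  vc=[19, 40, 8]
19: 0x89 (blk 8, set 0) → VC-HIT  vc=[19, 40, 16]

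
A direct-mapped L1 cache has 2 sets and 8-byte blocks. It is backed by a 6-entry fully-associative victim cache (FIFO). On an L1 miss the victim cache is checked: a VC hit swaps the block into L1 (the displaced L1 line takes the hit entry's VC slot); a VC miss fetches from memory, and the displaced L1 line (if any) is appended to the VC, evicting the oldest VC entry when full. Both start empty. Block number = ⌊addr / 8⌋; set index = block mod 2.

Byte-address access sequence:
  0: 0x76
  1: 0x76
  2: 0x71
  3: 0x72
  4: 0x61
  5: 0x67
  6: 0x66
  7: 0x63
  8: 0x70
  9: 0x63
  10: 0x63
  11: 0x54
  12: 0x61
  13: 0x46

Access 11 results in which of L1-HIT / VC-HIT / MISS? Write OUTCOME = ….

  [0] addr=0x76 blk=14 s=0: MISS | VC []
  [1] addr=0x76 blk=14 s=0: L1-HIT | VC []
  [2] addr=0x71 blk=14 s=0: L1-HIT | VC []
  [3] addr=0x72 blk=14 s=0: L1-HIT | VC []
  [4] addr=0x61 blk=12 s=0: MISS | VC [14]
  [5] addr=0x67 blk=12 s=0: L1-HIT | VC [14]
  [6] addr=0x66 blk=12 s=0: L1-HIT | VC [14]
  [7] addr=0x63 blk=12 s=0: L1-HIT | VC [14]
  [8] addr=0x70 blk=14 s=0: VC-HIT | VC [12]
  [9] addr=0x63 blk=12 s=0: VC-HIT | VC [14]
  [10] addr=0x63 blk=12 s=0: L1-HIT | VC [14]
  [11] addr=0x54 blk=10 s=0: MISS | VC [14, 12]
  [12] addr=0x61 blk=12 s=0: VC-HIT | VC [14, 10]
  [13] addr=0x46 blk=8 s=0: MISS | VC [14, 10, 12]

OUTCOME = MISS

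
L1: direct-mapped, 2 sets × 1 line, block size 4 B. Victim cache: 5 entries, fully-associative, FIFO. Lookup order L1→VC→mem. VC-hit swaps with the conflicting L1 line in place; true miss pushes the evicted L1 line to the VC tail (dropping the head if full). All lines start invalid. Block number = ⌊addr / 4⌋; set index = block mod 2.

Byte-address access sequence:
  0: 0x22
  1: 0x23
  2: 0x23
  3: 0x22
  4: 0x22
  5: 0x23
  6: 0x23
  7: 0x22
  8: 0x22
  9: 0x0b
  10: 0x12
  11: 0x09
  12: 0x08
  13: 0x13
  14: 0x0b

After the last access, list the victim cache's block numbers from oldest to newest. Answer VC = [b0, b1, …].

VC = [8, 4]

#0 0x22→b8/s0 MISS; vc=[]
#1 0x23→b8/s0 L1-HIT; vc=[]
#2 0x23→b8/s0 L1-HIT; vc=[]
#3 0x22→b8/s0 L1-HIT; vc=[]
#4 0x22→b8/s0 L1-HIT; vc=[]
#5 0x23→b8/s0 L1-HIT; vc=[]
#6 0x23→b8/s0 L1-HIT; vc=[]
#7 0x22→b8/s0 L1-HIT; vc=[]
#8 0x22→b8/s0 L1-HIT; vc=[]
#9 0xb→b2/s0 MISS; vc=[8]
#10 0x12→b4/s0 MISS; vc=[8,2]
#11 0x9→b2/s0 VC-HIT; vc=[8,4]
#12 0x8→b2/s0 L1-HIT; vc=[8,4]
#13 0x13→b4/s0 VC-HIT; vc=[8,2]
#14 0xb→b2/s0 VC-HIT; vc=[8,4]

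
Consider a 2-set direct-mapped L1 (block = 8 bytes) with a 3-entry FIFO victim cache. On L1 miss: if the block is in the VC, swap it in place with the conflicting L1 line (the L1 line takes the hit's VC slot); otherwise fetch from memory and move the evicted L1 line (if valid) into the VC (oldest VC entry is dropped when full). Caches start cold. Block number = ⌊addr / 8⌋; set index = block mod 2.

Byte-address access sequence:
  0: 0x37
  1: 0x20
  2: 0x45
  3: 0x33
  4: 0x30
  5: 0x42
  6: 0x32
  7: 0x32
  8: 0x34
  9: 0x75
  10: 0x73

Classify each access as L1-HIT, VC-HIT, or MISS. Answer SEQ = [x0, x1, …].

SEQ = [MISS, MISS, MISS, VC-HIT, L1-HIT, VC-HIT, VC-HIT, L1-HIT, L1-HIT, MISS, L1-HIT]

  [0] addr=0x37 blk=6 s=0: MISS | VC []
  [1] addr=0x20 blk=4 s=0: MISS | VC [6]
  [2] addr=0x45 blk=8 s=0: MISS | VC [6, 4]
  [3] addr=0x33 blk=6 s=0: VC-HIT | VC [8, 4]
  [4] addr=0x30 blk=6 s=0: L1-HIT | VC [8, 4]
  [5] addr=0x42 blk=8 s=0: VC-HIT | VC [6, 4]
  [6] addr=0x32 blk=6 s=0: VC-HIT | VC [8, 4]
  [7] addr=0x32 blk=6 s=0: L1-HIT | VC [8, 4]
  [8] addr=0x34 blk=6 s=0: L1-HIT | VC [8, 4]
  [9] addr=0x75 blk=14 s=0: MISS | VC [8, 4, 6]
  [10] addr=0x73 blk=14 s=0: L1-HIT | VC [8, 4, 6]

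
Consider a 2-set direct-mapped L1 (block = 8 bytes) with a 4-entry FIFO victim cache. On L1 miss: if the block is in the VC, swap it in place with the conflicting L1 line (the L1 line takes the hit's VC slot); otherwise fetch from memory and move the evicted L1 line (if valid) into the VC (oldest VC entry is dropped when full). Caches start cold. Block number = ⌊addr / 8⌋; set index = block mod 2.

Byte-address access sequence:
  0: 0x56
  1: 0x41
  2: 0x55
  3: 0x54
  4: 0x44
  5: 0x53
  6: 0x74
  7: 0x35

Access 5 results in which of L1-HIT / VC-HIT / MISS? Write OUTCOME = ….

#0 0x56→b10/s0 MISS; vc=[]
#1 0x41→b8/s0 MISS; vc=[10]
#2 0x55→b10/s0 VC-HIT; vc=[8]
#3 0x54→b10/s0 L1-HIT; vc=[8]
#4 0x44→b8/s0 VC-HIT; vc=[10]
#5 0x53→b10/s0 VC-HIT; vc=[8]
#6 0x74→b14/s0 MISS; vc=[8,10]
#7 0x35→b6/s0 MISS; vc=[8,10,14]

OUTCOME = VC-HIT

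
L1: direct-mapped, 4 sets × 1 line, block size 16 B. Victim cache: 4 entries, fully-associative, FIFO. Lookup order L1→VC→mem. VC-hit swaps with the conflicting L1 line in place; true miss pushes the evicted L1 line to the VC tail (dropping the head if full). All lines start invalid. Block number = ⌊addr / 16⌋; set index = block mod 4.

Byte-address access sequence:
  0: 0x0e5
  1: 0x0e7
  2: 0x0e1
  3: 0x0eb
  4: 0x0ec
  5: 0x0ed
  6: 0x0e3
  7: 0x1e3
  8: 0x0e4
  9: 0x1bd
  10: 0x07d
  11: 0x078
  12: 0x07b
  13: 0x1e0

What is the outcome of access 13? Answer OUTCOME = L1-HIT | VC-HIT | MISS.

OUTCOME = VC-HIT

  [0] addr=0xe5 blk=14 s=2: MISS | VC []
  [1] addr=0xe7 blk=14 s=2: L1-HIT | VC []
  [2] addr=0xe1 blk=14 s=2: L1-HIT | VC []
  [3] addr=0xeb blk=14 s=2: L1-HIT | VC []
  [4] addr=0xec blk=14 s=2: L1-HIT | VC []
  [5] addr=0xed blk=14 s=2: L1-HIT | VC []
  [6] addr=0xe3 blk=14 s=2: L1-HIT | VC []
  [7] addr=0x1e3 blk=30 s=2: MISS | VC [14]
  [8] addr=0xe4 blk=14 s=2: VC-HIT | VC [30]
  [9] addr=0x1bd blk=27 s=3: MISS | VC [30]
  [10] addr=0x7d blk=7 s=3: MISS | VC [30, 27]
  [11] addr=0x78 blk=7 s=3: L1-HIT | VC [30, 27]
  [12] addr=0x7b blk=7 s=3: L1-HIT | VC [30, 27]
  [13] addr=0x1e0 blk=30 s=2: VC-HIT | VC [14, 27]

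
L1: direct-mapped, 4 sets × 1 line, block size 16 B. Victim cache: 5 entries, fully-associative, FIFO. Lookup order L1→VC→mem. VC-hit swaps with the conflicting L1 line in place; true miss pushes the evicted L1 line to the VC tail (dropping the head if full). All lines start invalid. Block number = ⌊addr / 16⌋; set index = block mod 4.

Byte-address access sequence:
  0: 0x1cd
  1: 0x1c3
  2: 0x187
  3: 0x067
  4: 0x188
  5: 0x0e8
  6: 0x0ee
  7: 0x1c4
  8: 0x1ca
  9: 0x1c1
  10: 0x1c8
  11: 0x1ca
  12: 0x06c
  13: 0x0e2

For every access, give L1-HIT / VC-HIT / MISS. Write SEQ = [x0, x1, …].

#0 0x1cd→b28/s0 MISS; vc=[]
#1 0x1c3→b28/s0 L1-HIT; vc=[]
#2 0x187→b24/s0 MISS; vc=[28]
#3 0x67→b6/s2 MISS; vc=[28]
#4 0x188→b24/s0 L1-HIT; vc=[28]
#5 0xe8→b14/s2 MISS; vc=[28,6]
#6 0xee→b14/s2 L1-HIT; vc=[28,6]
#7 0x1c4→b28/s0 VC-HIT; vc=[24,6]
#8 0x1ca→b28/s0 L1-HIT; vc=[24,6]
#9 0x1c1→b28/s0 L1-HIT; vc=[24,6]
#10 0x1c8→b28/s0 L1-HIT; vc=[24,6]
#11 0x1ca→b28/s0 L1-HIT; vc=[24,6]
#12 0x6c→b6/s2 VC-HIT; vc=[24,14]
#13 0xe2→b14/s2 VC-HIT; vc=[24,6]

SEQ = [MISS, L1-HIT, MISS, MISS, L1-HIT, MISS, L1-HIT, VC-HIT, L1-HIT, L1-HIT, L1-HIT, L1-HIT, VC-HIT, VC-HIT]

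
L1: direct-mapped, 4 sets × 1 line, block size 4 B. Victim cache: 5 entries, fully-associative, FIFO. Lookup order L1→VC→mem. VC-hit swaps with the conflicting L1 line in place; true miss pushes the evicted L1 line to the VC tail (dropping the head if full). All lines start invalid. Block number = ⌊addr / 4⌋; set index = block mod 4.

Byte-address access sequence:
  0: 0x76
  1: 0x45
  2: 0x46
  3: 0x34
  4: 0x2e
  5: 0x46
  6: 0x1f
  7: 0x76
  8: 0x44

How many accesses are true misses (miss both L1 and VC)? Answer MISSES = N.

0: 0x76 (blk 29, set 1) → MISS  vc=[]
1: 0x45 (blk 17, set 1) → MISS  vc=[29]
2: 0x46 (blk 17, set 1) → L1-HIT  vc=[29]
3: 0x34 (blk 13, set 1) → MISS  vc=[29, 17]
4: 0x2e (blk 11, set 3) → MISS  vc=[29, 17]
5: 0x46 (blk 17, set 1) → VC-HIT  vc=[29, 13]
6: 0x1f (blk 7, set 3) → MISS  vc=[29, 13, 11]
7: 0x76 (blk 29, set 1) → VC-HIT  vc=[17, 13, 11]
8: 0x44 (blk 17, set 1) → VC-HIT  vc=[29, 13, 11]

MISSES = 5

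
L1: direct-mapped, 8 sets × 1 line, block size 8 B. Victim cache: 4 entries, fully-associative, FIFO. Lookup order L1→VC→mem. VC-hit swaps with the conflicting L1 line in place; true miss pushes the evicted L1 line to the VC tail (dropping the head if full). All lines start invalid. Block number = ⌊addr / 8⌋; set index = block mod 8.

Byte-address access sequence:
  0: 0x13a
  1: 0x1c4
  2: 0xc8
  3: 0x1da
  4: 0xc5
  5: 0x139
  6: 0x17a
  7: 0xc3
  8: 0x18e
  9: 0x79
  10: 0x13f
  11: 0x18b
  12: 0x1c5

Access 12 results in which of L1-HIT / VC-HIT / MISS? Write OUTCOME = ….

OUTCOME = VC-HIT

  [0] addr=0x13a blk=39 s=7: MISS | VC []
  [1] addr=0x1c4 blk=56 s=0: MISS | VC []
  [2] addr=0xc8 blk=25 s=1: MISS | VC []
  [3] addr=0x1da blk=59 s=3: MISS | VC []
  [4] addr=0xc5 blk=24 s=0: MISS | VC [56]
  [5] addr=0x139 blk=39 s=7: L1-HIT | VC [56]
  [6] addr=0x17a blk=47 s=7: MISS | VC [56, 39]
  [7] addr=0xc3 blk=24 s=0: L1-HIT | VC [56, 39]
  [8] addr=0x18e blk=49 s=1: MISS | VC [56, 39, 25]
  [9] addr=0x79 blk=15 s=7: MISS | VC [56, 39, 25, 47]
  [10] addr=0x13f blk=39 s=7: VC-HIT | VC [56, 15, 25, 47]
  [11] addr=0x18b blk=49 s=1: L1-HIT | VC [56, 15, 25, 47]
  [12] addr=0x1c5 blk=56 s=0: VC-HIT | VC [24, 15, 25, 47]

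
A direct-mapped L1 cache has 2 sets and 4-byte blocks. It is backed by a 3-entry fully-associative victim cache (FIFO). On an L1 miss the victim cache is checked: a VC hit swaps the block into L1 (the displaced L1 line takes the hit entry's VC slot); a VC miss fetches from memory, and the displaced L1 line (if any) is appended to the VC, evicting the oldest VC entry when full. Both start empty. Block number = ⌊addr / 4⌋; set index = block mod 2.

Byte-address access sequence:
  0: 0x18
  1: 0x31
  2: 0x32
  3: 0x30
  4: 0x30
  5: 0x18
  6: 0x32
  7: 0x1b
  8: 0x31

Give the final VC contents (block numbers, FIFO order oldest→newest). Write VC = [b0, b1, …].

#0 0x18→b6/s0 MISS; vc=[]
#1 0x31→b12/s0 MISS; vc=[6]
#2 0x32→b12/s0 L1-HIT; vc=[6]
#3 0x30→b12/s0 L1-HIT; vc=[6]
#4 0x30→b12/s0 L1-HIT; vc=[6]
#5 0x18→b6/s0 VC-HIT; vc=[12]
#6 0x32→b12/s0 VC-HIT; vc=[6]
#7 0x1b→b6/s0 VC-HIT; vc=[12]
#8 0x31→b12/s0 VC-HIT; vc=[6]

VC = [6]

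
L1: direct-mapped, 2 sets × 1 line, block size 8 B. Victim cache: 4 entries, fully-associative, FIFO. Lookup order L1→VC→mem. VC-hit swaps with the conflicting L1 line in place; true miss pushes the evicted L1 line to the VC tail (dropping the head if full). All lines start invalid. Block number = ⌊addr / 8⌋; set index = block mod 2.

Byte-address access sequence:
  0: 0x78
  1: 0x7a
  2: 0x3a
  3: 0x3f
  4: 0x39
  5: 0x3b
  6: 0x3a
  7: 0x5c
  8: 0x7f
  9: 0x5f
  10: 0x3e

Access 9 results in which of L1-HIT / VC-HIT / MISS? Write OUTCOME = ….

OUTCOME = VC-HIT

  [0] addr=0x78 blk=15 s=1: MISS | VC []
  [1] addr=0x7a blk=15 s=1: L1-HIT | VC []
  [2] addr=0x3a blk=7 s=1: MISS | VC [15]
  [3] addr=0x3f blk=7 s=1: L1-HIT | VC [15]
  [4] addr=0x39 blk=7 s=1: L1-HIT | VC [15]
  [5] addr=0x3b blk=7 s=1: L1-HIT | VC [15]
  [6] addr=0x3a blk=7 s=1: L1-HIT | VC [15]
  [7] addr=0x5c blk=11 s=1: MISS | VC [15, 7]
  [8] addr=0x7f blk=15 s=1: VC-HIT | VC [11, 7]
  [9] addr=0x5f blk=11 s=1: VC-HIT | VC [15, 7]
  [10] addr=0x3e blk=7 s=1: VC-HIT | VC [15, 11]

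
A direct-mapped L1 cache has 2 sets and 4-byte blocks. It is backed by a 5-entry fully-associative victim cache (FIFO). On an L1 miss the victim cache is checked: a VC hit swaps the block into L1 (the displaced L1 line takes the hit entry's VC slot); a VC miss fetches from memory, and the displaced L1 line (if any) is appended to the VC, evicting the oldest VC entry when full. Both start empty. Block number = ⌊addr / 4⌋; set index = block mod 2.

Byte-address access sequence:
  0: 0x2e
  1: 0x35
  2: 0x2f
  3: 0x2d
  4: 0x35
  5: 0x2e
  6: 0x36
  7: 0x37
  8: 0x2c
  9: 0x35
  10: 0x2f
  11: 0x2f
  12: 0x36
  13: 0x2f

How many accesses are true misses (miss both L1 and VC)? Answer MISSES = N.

  [0] addr=0x2e blk=11 s=1: MISS | VC []
  [1] addr=0x35 blk=13 s=1: MISS | VC [11]
  [2] addr=0x2f blk=11 s=1: VC-HIT | VC [13]
  [3] addr=0x2d blk=11 s=1: L1-HIT | VC [13]
  [4] addr=0x35 blk=13 s=1: VC-HIT | VC [11]
  [5] addr=0x2e blk=11 s=1: VC-HIT | VC [13]
  [6] addr=0x36 blk=13 s=1: VC-HIT | VC [11]
  [7] addr=0x37 blk=13 s=1: L1-HIT | VC [11]
  [8] addr=0x2c blk=11 s=1: VC-HIT | VC [13]
  [9] addr=0x35 blk=13 s=1: VC-HIT | VC [11]
  [10] addr=0x2f blk=11 s=1: VC-HIT | VC [13]
  [11] addr=0x2f blk=11 s=1: L1-HIT | VC [13]
  [12] addr=0x36 blk=13 s=1: VC-HIT | VC [11]
  [13] addr=0x2f blk=11 s=1: VC-HIT | VC [13]

MISSES = 2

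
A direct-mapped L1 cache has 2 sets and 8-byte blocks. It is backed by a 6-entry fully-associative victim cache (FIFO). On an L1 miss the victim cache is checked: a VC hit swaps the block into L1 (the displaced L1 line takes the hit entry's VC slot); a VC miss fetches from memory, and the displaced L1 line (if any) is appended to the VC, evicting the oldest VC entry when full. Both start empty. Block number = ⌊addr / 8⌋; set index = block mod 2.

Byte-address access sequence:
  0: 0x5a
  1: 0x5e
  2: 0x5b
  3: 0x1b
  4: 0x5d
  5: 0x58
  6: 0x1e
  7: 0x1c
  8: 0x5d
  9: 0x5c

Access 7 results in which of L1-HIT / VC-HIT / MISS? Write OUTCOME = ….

#0 0x5a→b11/s1 MISS; vc=[]
#1 0x5e→b11/s1 L1-HIT; vc=[]
#2 0x5b→b11/s1 L1-HIT; vc=[]
#3 0x1b→b3/s1 MISS; vc=[11]
#4 0x5d→b11/s1 VC-HIT; vc=[3]
#5 0x58→b11/s1 L1-HIT; vc=[3]
#6 0x1e→b3/s1 VC-HIT; vc=[11]
#7 0x1c→b3/s1 L1-HIT; vc=[11]
#8 0x5d→b11/s1 VC-HIT; vc=[3]
#9 0x5c→b11/s1 L1-HIT; vc=[3]

OUTCOME = L1-HIT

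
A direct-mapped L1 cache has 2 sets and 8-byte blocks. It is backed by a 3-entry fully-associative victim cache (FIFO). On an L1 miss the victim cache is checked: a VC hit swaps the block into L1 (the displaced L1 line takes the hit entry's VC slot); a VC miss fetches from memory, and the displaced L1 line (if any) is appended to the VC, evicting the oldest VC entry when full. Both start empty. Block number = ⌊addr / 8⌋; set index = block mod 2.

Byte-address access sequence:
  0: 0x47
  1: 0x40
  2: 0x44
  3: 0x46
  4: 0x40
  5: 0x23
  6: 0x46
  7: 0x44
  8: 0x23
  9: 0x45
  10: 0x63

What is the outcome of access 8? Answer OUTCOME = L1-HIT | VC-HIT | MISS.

0: 0x47 (blk 8, set 0) → MISS  vc=[]
1: 0x40 (blk 8, set 0) → L1-HIT  vc=[]
2: 0x44 (blk 8, set 0) → L1-HIT  vc=[]
3: 0x46 (blk 8, set 0) → L1-HIT  vc=[]
4: 0x40 (blk 8, set 0) → L1-HIT  vc=[]
5: 0x23 (blk 4, set 0) → MISS  vc=[8]
6: 0x46 (blk 8, set 0) → VC-HIT  vc=[4]
7: 0x44 (blk 8, set 0) → L1-HIT  vc=[4]
8: 0x23 (blk 4, set 0) → VC-HIT  vc=[8]
9: 0x45 (blk 8, set 0) → VC-HIT  vc=[4]
10: 0x63 (blk 12, set 0) → MISS  vc=[4, 8]

OUTCOME = VC-HIT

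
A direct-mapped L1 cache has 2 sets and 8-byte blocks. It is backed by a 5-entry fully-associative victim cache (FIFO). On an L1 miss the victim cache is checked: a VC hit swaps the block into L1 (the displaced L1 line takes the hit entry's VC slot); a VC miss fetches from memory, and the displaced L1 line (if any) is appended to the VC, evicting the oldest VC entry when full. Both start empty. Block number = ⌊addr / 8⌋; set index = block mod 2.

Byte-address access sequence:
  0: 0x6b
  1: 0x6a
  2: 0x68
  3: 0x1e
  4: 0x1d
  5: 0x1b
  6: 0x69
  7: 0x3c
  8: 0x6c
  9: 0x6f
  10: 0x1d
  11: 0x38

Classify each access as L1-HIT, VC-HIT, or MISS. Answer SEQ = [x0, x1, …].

SEQ = [MISS, L1-HIT, L1-HIT, MISS, L1-HIT, L1-HIT, VC-HIT, MISS, VC-HIT, L1-HIT, VC-HIT, VC-HIT]

  [0] addr=0x6b blk=13 s=1: MISS | VC []
  [1] addr=0x6a blk=13 s=1: L1-HIT | VC []
  [2] addr=0x68 blk=13 s=1: L1-HIT | VC []
  [3] addr=0x1e blk=3 s=1: MISS | VC [13]
  [4] addr=0x1d blk=3 s=1: L1-HIT | VC [13]
  [5] addr=0x1b blk=3 s=1: L1-HIT | VC [13]
  [6] addr=0x69 blk=13 s=1: VC-HIT | VC [3]
  [7] addr=0x3c blk=7 s=1: MISS | VC [3, 13]
  [8] addr=0x6c blk=13 s=1: VC-HIT | VC [3, 7]
  [9] addr=0x6f blk=13 s=1: L1-HIT | VC [3, 7]
  [10] addr=0x1d blk=3 s=1: VC-HIT | VC [13, 7]
  [11] addr=0x38 blk=7 s=1: VC-HIT | VC [13, 3]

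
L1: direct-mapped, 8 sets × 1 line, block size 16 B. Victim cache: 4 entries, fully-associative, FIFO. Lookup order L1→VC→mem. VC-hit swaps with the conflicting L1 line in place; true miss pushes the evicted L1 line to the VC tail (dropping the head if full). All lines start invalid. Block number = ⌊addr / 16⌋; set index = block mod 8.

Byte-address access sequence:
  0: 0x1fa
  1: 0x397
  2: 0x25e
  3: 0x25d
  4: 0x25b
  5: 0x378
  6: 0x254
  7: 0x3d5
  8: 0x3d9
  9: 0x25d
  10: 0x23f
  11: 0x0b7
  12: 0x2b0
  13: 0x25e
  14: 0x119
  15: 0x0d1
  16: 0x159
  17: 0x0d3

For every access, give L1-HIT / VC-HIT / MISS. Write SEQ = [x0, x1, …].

0: 0x1fa (blk 31, set 7) → MISS  vc=[]
1: 0x397 (blk 57, set 1) → MISS  vc=[]
2: 0x25e (blk 37, set 5) → MISS  vc=[]
3: 0x25d (blk 37, set 5) → L1-HIT  vc=[]
4: 0x25b (blk 37, set 5) → L1-HIT  vc=[]
5: 0x378 (blk 55, set 7) → MISS  vc=[31]
6: 0x254 (blk 37, set 5) → L1-HIT  vc=[31]
7: 0x3d5 (blk 61, set 5) → MISS  vc=[31, 37]
8: 0x3d9 (blk 61, set 5) → L1-HIT  vc=[31, 37]
9: 0x25d (blk 37, set 5) → VC-HIT  vc=[31, 61]
10: 0x23f (blk 35, set 3) → MISS  vc=[31, 61]
11: 0xb7 (blk 11, set 3) → MISS  vc=[31, 61, 35]
12: 0x2b0 (blk 43, set 3) → MISS  vc=[31, 61, 35, 11]
13: 0x25e (blk 37, set 5) → L1-HIT  vc=[31, 61, 35, 11]
14: 0x119 (blk 17, set 1) → MISS  vc=[61, 35, 11, 57]
15: 0xd1 (blk 13, set 5) → MISS  vc=[35, 11, 57, 37]
16: 0x159 (blk 21, set 5) → MISS  vc=[11, 57, 37, 13]
17: 0xd3 (blk 13, set 5) → VC-HIT  vc=[11, 57, 37, 21]

SEQ = [MISS, MISS, MISS, L1-HIT, L1-HIT, MISS, L1-HIT, MISS, L1-HIT, VC-HIT, MISS, MISS, MISS, L1-HIT, MISS, MISS, MISS, VC-HIT]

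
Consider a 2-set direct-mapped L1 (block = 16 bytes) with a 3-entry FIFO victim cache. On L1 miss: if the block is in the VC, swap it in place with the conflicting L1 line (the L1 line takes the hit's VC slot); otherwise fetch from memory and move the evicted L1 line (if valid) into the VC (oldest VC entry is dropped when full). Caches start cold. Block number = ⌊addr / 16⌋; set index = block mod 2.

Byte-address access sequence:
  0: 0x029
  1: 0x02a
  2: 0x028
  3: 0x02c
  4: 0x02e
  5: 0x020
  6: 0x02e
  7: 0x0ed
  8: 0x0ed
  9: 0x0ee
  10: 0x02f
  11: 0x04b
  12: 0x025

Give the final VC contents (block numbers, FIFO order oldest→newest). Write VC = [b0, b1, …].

VC = [14, 4]

0: 0x29 (blk 2, set 0) → MISS  vc=[]
1: 0x2a (blk 2, set 0) → L1-HIT  vc=[]
2: 0x28 (blk 2, set 0) → L1-HIT  vc=[]
3: 0x2c (blk 2, set 0) → L1-HIT  vc=[]
4: 0x2e (blk 2, set 0) → L1-HIT  vc=[]
5: 0x20 (blk 2, set 0) → L1-HIT  vc=[]
6: 0x2e (blk 2, set 0) → L1-HIT  vc=[]
7: 0xed (blk 14, set 0) → MISS  vc=[2]
8: 0xed (blk 14, set 0) → L1-HIT  vc=[2]
9: 0xee (blk 14, set 0) → L1-HIT  vc=[2]
10: 0x2f (blk 2, set 0) → VC-HIT  vc=[14]
11: 0x4b (blk 4, set 0) → MISS  vc=[14, 2]
12: 0x25 (blk 2, set 0) → VC-HIT  vc=[14, 4]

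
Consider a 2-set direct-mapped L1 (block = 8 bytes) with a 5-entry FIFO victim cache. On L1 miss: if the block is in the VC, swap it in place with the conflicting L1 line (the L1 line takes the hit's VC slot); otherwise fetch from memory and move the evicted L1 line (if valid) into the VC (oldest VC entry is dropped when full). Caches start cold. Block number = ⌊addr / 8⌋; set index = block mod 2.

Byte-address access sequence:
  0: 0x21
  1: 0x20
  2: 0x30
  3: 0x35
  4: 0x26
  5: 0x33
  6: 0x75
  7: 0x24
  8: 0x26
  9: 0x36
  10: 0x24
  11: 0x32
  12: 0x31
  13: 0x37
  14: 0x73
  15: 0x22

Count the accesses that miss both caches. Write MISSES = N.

#0 0x21→b4/s0 MISS; vc=[]
#1 0x20→b4/s0 L1-HIT; vc=[]
#2 0x30→b6/s0 MISS; vc=[4]
#3 0x35→b6/s0 L1-HIT; vc=[4]
#4 0x26→b4/s0 VC-HIT; vc=[6]
#5 0x33→b6/s0 VC-HIT; vc=[4]
#6 0x75→b14/s0 MISS; vc=[4,6]
#7 0x24→b4/s0 VC-HIT; vc=[14,6]
#8 0x26→b4/s0 L1-HIT; vc=[14,6]
#9 0x36→b6/s0 VC-HIT; vc=[14,4]
#10 0x24→b4/s0 VC-HIT; vc=[14,6]
#11 0x32→b6/s0 VC-HIT; vc=[14,4]
#12 0x31→b6/s0 L1-HIT; vc=[14,4]
#13 0x37→b6/s0 L1-HIT; vc=[14,4]
#14 0x73→b14/s0 VC-HIT; vc=[6,4]
#15 0x22→b4/s0 VC-HIT; vc=[6,14]

MISSES = 3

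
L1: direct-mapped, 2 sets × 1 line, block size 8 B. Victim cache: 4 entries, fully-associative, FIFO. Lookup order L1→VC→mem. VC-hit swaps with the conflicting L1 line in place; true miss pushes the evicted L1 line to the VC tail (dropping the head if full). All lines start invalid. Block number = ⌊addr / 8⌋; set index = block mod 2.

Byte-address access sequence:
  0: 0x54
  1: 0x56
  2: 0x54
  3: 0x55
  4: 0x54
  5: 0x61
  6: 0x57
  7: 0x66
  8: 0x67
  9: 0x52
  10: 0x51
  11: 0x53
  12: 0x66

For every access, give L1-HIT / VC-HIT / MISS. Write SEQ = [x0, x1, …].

0: 0x54 (blk 10, set 0) → MISS  vc=[]
1: 0x56 (blk 10, set 0) → L1-HIT  vc=[]
2: 0x54 (blk 10, set 0) → L1-HIT  vc=[]
3: 0x55 (blk 10, set 0) → L1-HIT  vc=[]
4: 0x54 (blk 10, set 0) → L1-HIT  vc=[]
5: 0x61 (blk 12, set 0) → MISS  vc=[10]
6: 0x57 (blk 10, set 0) → VC-HIT  vc=[12]
7: 0x66 (blk 12, set 0) → VC-HIT  vc=[10]
8: 0x67 (blk 12, set 0) → L1-HIT  vc=[10]
9: 0x52 (blk 10, set 0) → VC-HIT  vc=[12]
10: 0x51 (blk 10, set 0) → L1-HIT  vc=[12]
11: 0x53 (blk 10, set 0) → L1-HIT  vc=[12]
12: 0x66 (blk 12, set 0) → VC-HIT  vc=[10]

SEQ = [MISS, L1-HIT, L1-HIT, L1-HIT, L1-HIT, MISS, VC-HIT, VC-HIT, L1-HIT, VC-HIT, L1-HIT, L1-HIT, VC-HIT]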